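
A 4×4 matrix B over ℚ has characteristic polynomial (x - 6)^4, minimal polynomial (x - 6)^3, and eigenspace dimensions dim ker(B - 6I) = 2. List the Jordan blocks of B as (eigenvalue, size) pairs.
Jordan blocks: (6, 3), (6, 1)

λ = 6: algebraic multiplicity 4 (exponent in χ_B), largest block size 3 (exponent in m_B), 2 blocks (geometric multiplicity). These force block sizes [3, 1].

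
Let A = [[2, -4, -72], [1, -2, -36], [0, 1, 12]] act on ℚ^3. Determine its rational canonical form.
R = [[0, 0, 0], [1, 0, -36], [0, 1, 12]]

The invariant factors of A (the non-unit diagonal entries of the Smith normal form of xI - A over ℚ[x]) are x(x - 6)^2, each dividing the next. The characteristic polynomial is their product, x(x - 6)^2.

The rational canonical form is the block-diagonal matrix of companion matrices C(f_i):
R = [[0, 0, 0], [1, 0, -36], [0, 1, 12]].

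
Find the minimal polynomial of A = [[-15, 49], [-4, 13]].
m_A(x) = (x + 1)^2

The characteristic polynomial factors as (x + 1)^2. The minimal polynomial is ∏(x - λ)^{k_λ} where k_λ is the size of the largest Jordan block at λ.

For λ = -1: rank(A + I) = 1, and the largest Jordan block has size 2 (the smallest k with rank((A + I)^k) = rank((A + I)^(k+1))).

So m_A(x) = (x + 1)^2.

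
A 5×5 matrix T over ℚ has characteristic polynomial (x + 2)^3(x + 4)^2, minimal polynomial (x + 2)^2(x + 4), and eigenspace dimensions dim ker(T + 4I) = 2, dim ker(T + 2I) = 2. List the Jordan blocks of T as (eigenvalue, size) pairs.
Jordan blocks: (-4, 1), (-4, 1), (-2, 2), (-2, 1)

λ = -4: algebraic multiplicity 2 (exponent in χ_T), largest block size 1 (exponent in m_T), 2 blocks (geometric multiplicity). These force block sizes [1, 1].
λ = -2: algebraic multiplicity 3 (exponent in χ_T), largest block size 2 (exponent in m_T), 2 blocks (geometric multiplicity). These force block sizes [2, 1].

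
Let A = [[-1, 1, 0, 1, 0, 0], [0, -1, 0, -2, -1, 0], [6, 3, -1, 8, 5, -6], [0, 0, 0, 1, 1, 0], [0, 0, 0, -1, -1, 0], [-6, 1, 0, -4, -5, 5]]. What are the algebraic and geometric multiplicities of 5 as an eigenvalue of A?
algebraic multiplicity 1, geometric multiplicity 1

The characteristic polynomial is x^2(x - 5)(x + 1)^3, so the factor x - 5 appears with exponent 1: the algebraic multiplicity is 1.

rank(A - 5I) = 5, so the eigenspace has dimension 6 - 5 = 1: the geometric multiplicity is 1.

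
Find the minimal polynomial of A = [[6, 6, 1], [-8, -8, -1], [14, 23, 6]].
m_A(x) = (x - 3)^2(x + 2)

The characteristic polynomial factors as (x - 3)^2(x + 2). The minimal polynomial is ∏(x - λ)^{k_λ} where k_λ is the size of the largest Jordan block at λ.

For λ = -2: rank(A + 2I) = 2, and the largest Jordan block has size 1 (the smallest k with rank((A + 2I)^k) = rank((A + 2I)^(k+1))).
For λ = 3: rank(A - 3I) = 2, and the largest Jordan block has size 2 (the smallest k with rank((A - 3I)^k) = rank((A - 3I)^(k+1))).

So m_A(x) = (x - 3)^2(x + 2).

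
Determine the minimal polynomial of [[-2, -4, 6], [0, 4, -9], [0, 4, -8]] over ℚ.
m_A(x) = (x + 2)^2

The characteristic polynomial factors as (x + 2)^3. The minimal polynomial is ∏(x - λ)^{k_λ} where k_λ is the size of the largest Jordan block at λ.

For λ = -2: rank(A + 2I) = 1, and the largest Jordan block has size 2 (the smallest k with rank((A + 2I)^k) = rank((A + 2I)^(k+1))).

So m_A(x) = (x + 2)^2.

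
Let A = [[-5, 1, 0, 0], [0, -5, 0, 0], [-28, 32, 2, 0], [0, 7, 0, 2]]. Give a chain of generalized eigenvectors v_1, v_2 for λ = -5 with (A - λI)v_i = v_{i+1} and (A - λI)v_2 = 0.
We seek v_1 ∈ ker((A + 5I)^2) \ ker(A + 5I), then set v_{i+1} = (A + 5I) v_i.

One such chain is v_1 = [[1, 1, 0, -1]]^T, v_2 = [[1, 0, 4, 0]]^T. Check: (A + 5I) v_2 = [[0, 0, 0, 0]]^T = 0.

v_1 = [[1, 1, 0, -1]]^T, v_2 = [[1, 0, 4, 0]]^T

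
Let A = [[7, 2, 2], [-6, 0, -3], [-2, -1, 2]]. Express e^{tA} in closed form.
A has Jordan form J = [[3, 1, 0], [0, 3, 0], [0, 0, 3]] with A = PJP^{-1}, so e^{tA} = P e^{tJ} P^{-1}.

For a Jordan block J_k(λ), e^{tJ_k(λ)} = e^{λt} · (I + tN + t^2 N^2/2! + ... + t^{k-1} N^{k-1}/(k-1)!) where N is the nilpotent superdiagonal part.

Assembling the blocks and conjugating back gives the entries of e^{tA} as shown above.

e^{tA} = [[(4*t + 1)*e^{3*t}, 2*t*e^{3*t}, 2*t*e^{3*t}], [-6*t*e^{3*t}, (1 - 3*t)*e^{3*t}, -3*t*e^{3*t}], [-2*t*e^{3*t}, -t*e^{3*t}, (1 - t)*e^{3*t}]]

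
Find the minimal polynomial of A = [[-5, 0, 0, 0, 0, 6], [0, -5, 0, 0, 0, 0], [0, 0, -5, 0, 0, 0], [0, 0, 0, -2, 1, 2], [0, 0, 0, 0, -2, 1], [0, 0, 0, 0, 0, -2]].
The characteristic polynomial factors as (x + 2)^3(x + 5)^3. The minimal polynomial is ∏(x - λ)^{k_λ} where k_λ is the size of the largest Jordan block at λ.

For λ = -5: rank(A + 5I) = 3, and the largest Jordan block has size 1 (the smallest k with rank((A + 5I)^k) = rank((A + 5I)^(k+1))).
For λ = -2: rank(A + 2I) = 5, and the largest Jordan block has size 3 (the smallest k with rank((A + 2I)^k) = rank((A + 2I)^(k+1))).

So m_A(x) = (x + 2)^3(x + 5).

m_A(x) = (x + 2)^3(x + 5)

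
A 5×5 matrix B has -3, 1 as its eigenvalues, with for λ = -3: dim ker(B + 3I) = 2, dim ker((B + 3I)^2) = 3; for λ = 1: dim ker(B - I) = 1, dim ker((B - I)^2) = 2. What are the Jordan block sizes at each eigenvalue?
λ = -3: successive nullity increments [2, 1] count blocks of size ≥ k; block sizes are [2, 1].
λ = 1: successive nullity increments [1, 1] count blocks of size ≥ k; block sizes are [2].

Jordan blocks: (-3, 2), (-3, 1), (1, 2)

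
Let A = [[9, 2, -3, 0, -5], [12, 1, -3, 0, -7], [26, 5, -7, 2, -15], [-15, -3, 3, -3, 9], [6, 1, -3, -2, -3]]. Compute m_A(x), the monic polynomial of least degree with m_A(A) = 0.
The characteristic polynomial factors as x^2(x + 1)^3. The minimal polynomial is ∏(x - λ)^{k_λ} where k_λ is the size of the largest Jordan block at λ.

For λ = -1: rank(A + I) = 3, and the largest Jordan block has size 2 (the smallest k with rank((A + I)^k) = rank((A + I)^(k+1))).
For λ = 0: rank(A) = 3, and the largest Jordan block has size 1 (the smallest k with rank(A^k) = rank(A^(k+1))).

So m_A(x) = x(x + 1)^2.

m_A(x) = x(x + 1)^2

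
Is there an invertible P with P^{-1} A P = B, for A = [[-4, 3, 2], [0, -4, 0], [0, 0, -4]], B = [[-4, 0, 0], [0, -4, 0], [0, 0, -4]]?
Both have characteristic polynomial (x + 4)^3, but the minimal polynomial of A is (x + 4)^2 while the minimal polynomial of B is x + 4. The minimal polynomial is a similarity invariant, so A and B are not similar.

No.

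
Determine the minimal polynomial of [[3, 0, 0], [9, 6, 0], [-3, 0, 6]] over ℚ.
m_A(x) = (x - 6)(x - 3)

The characteristic polynomial factors as (x - 6)^2(x - 3). The minimal polynomial is ∏(x - λ)^{k_λ} where k_λ is the size of the largest Jordan block at λ.

For λ = 3: rank(A - 3I) = 2, and the largest Jordan block has size 1 (the smallest k with rank((A - 3I)^k) = rank((A - 3I)^(k+1))).
For λ = 6: rank(A - 6I) = 1, and the largest Jordan block has size 1 (the smallest k with rank((A - 6I)^k) = rank((A - 6I)^(k+1))).

So m_A(x) = (x - 6)(x - 3).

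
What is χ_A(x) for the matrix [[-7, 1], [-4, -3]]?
χ_A(x) = (x + 5)^2

xI - A = [[x + 7, -1], [4, x + 3]].

Expanding det(xI - A) along the first row:
det(xI - A) = + (x + 7)·det([[x + 3]]) - (-1)·det([[4]]).

Evaluating gives χ_A(x) = x^2 + 10x + 25 = (x + 5)^2.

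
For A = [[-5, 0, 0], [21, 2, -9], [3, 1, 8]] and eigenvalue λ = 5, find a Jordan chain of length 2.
We seek v_1 ∈ ker((A - 5I)^2) \ ker(A - 5I), then set v_{i+1} = (A - 5I) v_i.

One such chain is v_1 = [[0, 1, 0]]^T, v_2 = [[0, -3, 1]]^T. Check: (A - 5I) v_2 = [[0, 0, 0]]^T = 0.

v_1 = [[0, 1, 0]]^T, v_2 = [[0, -3, 1]]^T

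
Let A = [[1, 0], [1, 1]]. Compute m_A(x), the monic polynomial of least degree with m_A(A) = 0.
The characteristic polynomial factors as (x - 1)^2. The minimal polynomial is ∏(x - λ)^{k_λ} where k_λ is the size of the largest Jordan block at λ.

For λ = 1: rank(A - I) = 1, and the largest Jordan block has size 2 (the smallest k with rank((A - I)^k) = rank((A - I)^(k+1))).

So m_A(x) = (x - 1)^2.

m_A(x) = (x - 1)^2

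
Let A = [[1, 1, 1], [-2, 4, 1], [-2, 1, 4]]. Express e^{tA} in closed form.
A has Jordan form J = [[3, 1, 0], [0, 3, 0], [0, 0, 3]] with A = PJP^{-1}, so e^{tA} = P e^{tJ} P^{-1}.

For a Jordan block J_k(λ), e^{tJ_k(λ)} = e^{λt} · (I + tN + t^2 N^2/2! + ... + t^{k-1} N^{k-1}/(k-1)!) where N is the nilpotent superdiagonal part.

Assembling the blocks and conjugating back gives the entries of e^{tA} as shown above.

e^{tA} = [[(1 - 2*t)*e^{3*t}, t*e^{3*t}, t*e^{3*t}], [-2*t*e^{3*t}, (t + 1)*e^{3*t}, t*e^{3*t}], [-2*t*e^{3*t}, t*e^{3*t}, (t + 1)*e^{3*t}]]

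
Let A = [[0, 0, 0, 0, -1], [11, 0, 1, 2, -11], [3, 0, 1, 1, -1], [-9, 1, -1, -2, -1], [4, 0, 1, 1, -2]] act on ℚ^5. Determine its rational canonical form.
The invariant factors of A (the non-unit diagonal entries of the Smith normal form of xI - A over ℚ[x]) are (x + 1)(x^2 + x + 1)^2, each dividing the next. The characteristic polynomial is their product, (x + 1)(x^2 + x + 1)^2.

The rational canonical form is the block-diagonal matrix of companion matrices C(f_i):
R = [[0, 0, 0, 0, -1], [1, 0, 0, 0, -3], [0, 1, 0, 0, -5], [0, 0, 1, 0, -5], [0, 0, 0, 1, -3]].

Note the characteristic polynomial does not split into linear factors over ℚ, so A has no Jordan form over ℚ; the rational canonical form exists over any field.

R = [[0, 0, 0, 0, -1], [1, 0, 0, 0, -3], [0, 1, 0, 0, -5], [0, 0, 1, 0, -5], [0, 0, 0, 1, -3]]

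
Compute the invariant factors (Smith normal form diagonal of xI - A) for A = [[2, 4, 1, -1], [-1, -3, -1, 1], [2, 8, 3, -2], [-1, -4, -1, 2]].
x - 1, x - 1, (x - 1)^2

The Jordan structure of A has elementary divisors (x - 1)^2, (x - 1), (x - 1). Arranging the block sizes at each eigenvalue in decreasing order and taking row products gives the invariant factors.

Invariant factors (smallest first, each dividing the next): x - 1, x - 1, (x - 1)^2.

Check: the last factor (x - 1)^2 is the minimal polynomial, and the product (x - 1)^4 is the characteristic polynomial.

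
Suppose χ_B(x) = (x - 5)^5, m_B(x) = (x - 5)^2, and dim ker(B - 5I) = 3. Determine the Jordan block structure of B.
Jordan blocks: (5, 2), (5, 2), (5, 1)

λ = 5: algebraic multiplicity 5 (exponent in χ_B), largest block size 2 (exponent in m_B), 3 blocks (geometric multiplicity). These force block sizes [2, 2, 1].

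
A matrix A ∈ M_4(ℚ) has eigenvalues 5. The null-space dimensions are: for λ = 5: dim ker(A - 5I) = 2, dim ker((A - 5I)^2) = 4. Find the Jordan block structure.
Jordan blocks: (5, 2), (5, 2)

λ = 5: successive nullity increments [2, 2] count blocks of size ≥ k; block sizes are [2, 2].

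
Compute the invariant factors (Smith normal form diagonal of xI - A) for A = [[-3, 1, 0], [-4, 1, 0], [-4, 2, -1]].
The Jordan structure of A has elementary divisors (x + 1)^2, (x + 1). Arranging the block sizes at each eigenvalue in decreasing order and taking row products gives the invariant factors.

Invariant factors (smallest first, each dividing the next): x + 1, (x + 1)^2.

Check: the last factor (x + 1)^2 is the minimal polynomial, and the product (x + 1)^3 is the characteristic polynomial.

x + 1, (x + 1)^2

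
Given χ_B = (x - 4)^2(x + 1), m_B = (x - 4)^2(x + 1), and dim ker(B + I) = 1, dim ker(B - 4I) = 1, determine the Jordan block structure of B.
Jordan blocks: (-1, 1), (4, 2)

λ = -1: algebraic multiplicity 1 (exponent in χ_B), largest block size 1 (exponent in m_B), 1 block (geometric multiplicity). This forces block sizes [1].
λ = 4: algebraic multiplicity 2 (exponent in χ_B), largest block size 2 (exponent in m_B), 1 block (geometric multiplicity). This forces block sizes [2].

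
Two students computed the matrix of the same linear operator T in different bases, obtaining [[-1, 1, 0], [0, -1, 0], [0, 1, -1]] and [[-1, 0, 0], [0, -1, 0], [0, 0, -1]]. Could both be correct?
No.

Both have characteristic polynomial (x + 1)^3, but the minimal polynomial of A is (x + 1)^2 while the minimal polynomial of B is x + 1. The minimal polynomial is a similarity invariant, so A and B are not similar.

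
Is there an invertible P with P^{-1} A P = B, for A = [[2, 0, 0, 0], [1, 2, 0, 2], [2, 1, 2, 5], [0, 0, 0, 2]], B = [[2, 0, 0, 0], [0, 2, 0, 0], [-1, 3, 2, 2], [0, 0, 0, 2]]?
No.

Both have characteristic polynomial (x - 2)^4, but the minimal polynomial of A is (x - 2)^3 while the minimal polynomial of B is (x - 2)^2. The minimal polynomial is a similarity invariant, so A and B are not similar.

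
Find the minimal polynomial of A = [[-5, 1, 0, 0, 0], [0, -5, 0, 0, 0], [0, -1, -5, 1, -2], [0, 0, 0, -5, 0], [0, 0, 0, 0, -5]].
m_A(x) = (x + 5)^2

The characteristic polynomial factors as (x + 5)^5. The minimal polynomial is ∏(x - λ)^{k_λ} where k_λ is the size of the largest Jordan block at λ.

For λ = -5: rank(A + 5I) = 2, and the largest Jordan block has size 2 (the smallest k with rank((A + 5I)^k) = rank((A + 5I)^(k+1))).

So m_A(x) = (x + 5)^2.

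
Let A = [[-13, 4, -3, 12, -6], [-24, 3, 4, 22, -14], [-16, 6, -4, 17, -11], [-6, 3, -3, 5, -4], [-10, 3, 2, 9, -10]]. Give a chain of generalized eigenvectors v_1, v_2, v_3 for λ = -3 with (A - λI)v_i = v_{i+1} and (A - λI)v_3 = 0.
We seek v_1 ∈ ker((A + 3I)^3) \ ker((A + 3I)^2), then set v_{i+1} = (A + 3I) v_i.

One such chain is v_1 = [[1, 2, 1, 1, 1]]^T, v_2 = [[1, 0, 1, 1, 0]]^T, v_3 = [[-1, 2, 0, -1, 1]]^T. Check: (A + 3I) v_3 = [[0, 0, 0, 0, 0]]^T = 0.

v_1 = [[1, 2, 1, 1, 1]]^T, v_2 = [[1, 0, 1, 1, 0]]^T, v_3 = [[-1, 2, 0, -1, 1]]^T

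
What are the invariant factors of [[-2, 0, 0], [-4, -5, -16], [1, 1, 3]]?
The Jordan structure of A has elementary divisors (x + 2), (x + 1)^2. Arranging the block sizes at each eigenvalue in decreasing order and taking row products gives the invariant factors.

Invariant factors (smallest first, each dividing the next): (x + 1)^2(x + 2).

Check: the last factor (x + 1)^2(x + 2) is the minimal polynomial, and the product (x + 1)^2(x + 2) is the characteristic polynomial.

(x + 1)^2(x + 2)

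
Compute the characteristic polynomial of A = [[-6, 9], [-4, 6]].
χ_A(x) = x^2

xI - A = [[x + 6, -9], [4, x - 6]].

Expanding det(xI - A) along the first row:
det(xI - A) = + (x + 6)·det([[x - 6]]) - (-9)·det([[4]]).

Evaluating gives χ_A(x) = x^2.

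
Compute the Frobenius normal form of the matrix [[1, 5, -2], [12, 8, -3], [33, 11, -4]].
The invariant factors of A (the non-unit diagonal entries of the Smith normal form of xI - A over ℚ[x]) are (x - 2)(x^2 - 3x + 5), each dividing the next. The characteristic polynomial is their product, (x - 2)(x^2 - 3x + 5).

The rational canonical form is the block-diagonal matrix of companion matrices C(f_i):
R = [[0, 0, 10], [1, 0, -11], [0, 1, 5]].

Note the characteristic polynomial does not split into linear factors over ℚ, so A has no Jordan form over ℚ; the rational canonical form exists over any field.

R = [[0, 0, 10], [1, 0, -11], [0, 1, 5]]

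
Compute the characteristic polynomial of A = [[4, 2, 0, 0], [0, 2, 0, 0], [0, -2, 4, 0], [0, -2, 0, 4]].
xI - A = [[x - 4, -2, 0, 0], [0, x - 2, 0, 0], [0, 2, x - 4, 0], [0, 2, 0, x - 4]].

Expanding det(xI - A) along the first row:
det(xI - A) = + (x - 4)·det([[x - 2, 0, 0], [2, x - 4, 0], [2, 0, x - 4]]) - (-2)·det([[0, 0, 0], [0, x - 4, 0], [0, 0, x - 4]]) + (0)·det([[0, x - 2, 0], [0, 2, 0], [0, 2, x - 4]]) - (0)·det([[0, x - 2, 0], [0, 2, x - 4], [0, 2, 0]]).

Evaluating gives χ_A(x) = x^4 - 14x^3 + 72x^2 - 160x + 128 = (x - 4)^3(x - 2).

χ_A(x) = (x - 4)^3(x - 2)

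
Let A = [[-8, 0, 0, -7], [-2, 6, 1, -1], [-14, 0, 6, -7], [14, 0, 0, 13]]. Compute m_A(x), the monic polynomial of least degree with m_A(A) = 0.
m_A(x) = (x - 6)^2(x + 1)

The characteristic polynomial factors as (x - 6)^3(x + 1). The minimal polynomial is ∏(x - λ)^{k_λ} where k_λ is the size of the largest Jordan block at λ.

For λ = -1: rank(A + I) = 3, and the largest Jordan block has size 1 (the smallest k with rank((A + I)^k) = rank((A + I)^(k+1))).
For λ = 6: rank(A - 6I) = 2, and the largest Jordan block has size 2 (the smallest k with rank((A - 6I)^k) = rank((A - 6I)^(k+1))).

So m_A(x) = (x - 6)^2(x + 1).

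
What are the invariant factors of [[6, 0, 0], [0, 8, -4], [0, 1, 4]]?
x - 6, (x - 6)^2

The Jordan structure of A has elementary divisors (x - 6)^2, (x - 6). Arranging the block sizes at each eigenvalue in decreasing order and taking row products gives the invariant factors.

Invariant factors (smallest first, each dividing the next): x - 6, (x - 6)^2.

Check: the last factor (x - 6)^2 is the minimal polynomial, and the product (x - 6)^3 is the characteristic polynomial.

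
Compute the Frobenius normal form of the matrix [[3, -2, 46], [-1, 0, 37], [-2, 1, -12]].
The invariant factors of A (the non-unit diagonal entries of the Smith normal form of xI - A over ℚ[x]) are (x + 5)(x^2 + 4x - 3), each dividing the next. The characteristic polynomial is their product, (x + 5)(x^2 + 4x - 3).

The rational canonical form is the block-diagonal matrix of companion matrices C(f_i):
R = [[0, 0, 15], [1, 0, -17], [0, 1, -9]].

Note the characteristic polynomial does not split into linear factors over ℚ, so A has no Jordan form over ℚ; the rational canonical form exists over any field.

R = [[0, 0, 15], [1, 0, -17], [0, 1, -9]]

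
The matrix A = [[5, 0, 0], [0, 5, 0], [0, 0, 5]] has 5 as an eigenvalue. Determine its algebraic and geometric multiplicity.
algebraic multiplicity 3, geometric multiplicity 3

The characteristic polynomial is (x - 5)^3, so the factor x - 5 appears with exponent 3: the algebraic multiplicity is 3.

rank(A - 5I) = 0, so the eigenspace has dimension 3 - 0 = 3: the geometric multiplicity is 3.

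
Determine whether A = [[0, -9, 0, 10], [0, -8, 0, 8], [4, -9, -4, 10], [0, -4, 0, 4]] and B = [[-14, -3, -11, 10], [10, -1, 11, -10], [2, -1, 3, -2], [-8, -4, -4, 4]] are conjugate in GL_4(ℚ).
Yes.

Two matrices over a field are similar if and only if they have the same invariant factors.

Both A and B have characteristic polynomial x^2(x + 4)^2 and minimal polynomial x^2(x + 4). Computing further, both have invariant factors x + 4, x^2(x + 4). Hence A and B are similar.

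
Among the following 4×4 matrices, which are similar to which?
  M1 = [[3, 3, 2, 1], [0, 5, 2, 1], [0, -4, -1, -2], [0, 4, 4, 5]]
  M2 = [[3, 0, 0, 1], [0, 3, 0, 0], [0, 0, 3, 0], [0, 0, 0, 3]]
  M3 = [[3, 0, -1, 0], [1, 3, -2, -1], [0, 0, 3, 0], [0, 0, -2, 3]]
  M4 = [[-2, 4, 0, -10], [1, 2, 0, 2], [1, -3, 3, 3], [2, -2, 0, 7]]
Characteristic polynomials: χ_{M1} = (x - 3)^4, χ_{M2} = (x - 3)^4, χ_{M3} = (x - 3)^4, χ_{M4} = (x - 3)^2(x - 2)^2.

{M1, M3}: invariant factors x - 3, (x - 3)^3.

{M2}: invariant factors x - 3, x - 3, (x - 3)^2.

{M4}: invariant factors (x - 3)^2(x - 2)^2.

Matrices are similar if and only if their invariant-factor lists agree; the partition into similarity classes is {M1, M3}, {M2}, {M4}.

3 classes: {M1, M3}, {M2}, {M4}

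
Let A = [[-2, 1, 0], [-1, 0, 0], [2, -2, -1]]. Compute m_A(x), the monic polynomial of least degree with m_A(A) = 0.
The characteristic polynomial factors as (x + 1)^3. The minimal polynomial is ∏(x - λ)^{k_λ} where k_λ is the size of the largest Jordan block at λ.

For λ = -1: rank(A + I) = 1, and the largest Jordan block has size 2 (the smallest k with rank((A + I)^k) = rank((A + I)^(k+1))).

So m_A(x) = (x + 1)^2.

m_A(x) = (x + 1)^2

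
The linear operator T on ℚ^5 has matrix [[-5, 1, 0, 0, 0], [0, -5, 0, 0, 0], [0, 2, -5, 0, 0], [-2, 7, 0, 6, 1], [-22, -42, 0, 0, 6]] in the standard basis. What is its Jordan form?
The characteristic polynomial is det(xI - A) = (x - 6)^2(x + 5)^3, so the eigenvalues are -5 (algebraic multiplicity 3), 6 (algebraic multiplicity 2).

For λ = -5: rank(A + 5I) = 3, rank((A + 5I)^2) = 2. The eigenspace has dimension 5 - 3 = 2, so there are 2 Jordan blocks; the rank sequence gives block sizes [2, 1].

For λ = 6: rank(A - 6I) = 4, rank((A - 6I)^2) = 3. The eigenspace has dimension 5 - 4 = 1, so there is 1 Jordan block; the rank sequence gives block sizes [2].

Assembling the blocks gives the Jordan form J above.

J = [[-5, 1, 0, 0, 0], [0, -5, 0, 0, 0], [0, 0, -5, 0, 0], [0, 0, 0, 6, 1], [0, 0, 0, 0, 6]]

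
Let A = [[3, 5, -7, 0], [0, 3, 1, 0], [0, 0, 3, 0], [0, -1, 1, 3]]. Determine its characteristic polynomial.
xI - A = [[x - 3, -5, 7, 0], [0, x - 3, -1, 0], [0, 0, x - 3, 0], [0, 1, -1, x - 3]].

Expanding det(xI - A) along the first row:
det(xI - A) = + (x - 3)·det([[x - 3, -1, 0], [0, x - 3, 0], [1, -1, x - 3]]) - (-5)·det([[0, -1, 0], [0, x - 3, 0], [0, -1, x - 3]]) + (7)·det([[0, x - 3, 0], [0, 0, 0], [0, 1, x - 3]]) - (0)·det([[0, x - 3, -1], [0, 0, x - 3], [0, 1, -1]]).

Evaluating gives χ_A(x) = x^4 - 12x^3 + 54x^2 - 108x + 81 = (x - 3)^4.

χ_A(x) = (x - 3)^4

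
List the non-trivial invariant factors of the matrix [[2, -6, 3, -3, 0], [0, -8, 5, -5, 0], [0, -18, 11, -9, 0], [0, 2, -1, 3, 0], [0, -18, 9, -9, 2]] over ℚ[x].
The Jordan structure of A has elementary divisors (x - 2)^2, (x - 2), (x - 2), (x - 2). Arranging the block sizes at each eigenvalue in decreasing order and taking row products gives the invariant factors.

Invariant factors (smallest first, each dividing the next): x - 2, x - 2, x - 2, (x - 2)^2.

Check: the last factor (x - 2)^2 is the minimal polynomial, and the product (x - 2)^5 is the characteristic polynomial.

x - 2, x - 2, x - 2, (x - 2)^2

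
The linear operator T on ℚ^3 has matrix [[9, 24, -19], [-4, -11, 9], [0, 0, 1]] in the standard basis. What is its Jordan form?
J = [[-3, 0, 0], [0, 1, 1], [0, 0, 1]]

The characteristic polynomial is det(xI - A) = (x - 1)^2(x + 3), so the eigenvalues are -3 (algebraic multiplicity 1), 1 (algebraic multiplicity 2).

For λ = -3: algebraic multiplicity 1 gives one 1×1 block.

For λ = 1: rank(A - I) = 2, rank((A - I)^2) = 1. The eigenspace has dimension 3 - 2 = 1, so there is 1 Jordan block; the rank sequence gives block sizes [2].

Assembling the blocks gives the Jordan form J above.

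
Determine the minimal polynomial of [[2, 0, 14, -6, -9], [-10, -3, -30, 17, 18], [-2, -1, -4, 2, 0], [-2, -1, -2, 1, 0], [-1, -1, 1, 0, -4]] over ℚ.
m_A(x) = (x + 1)^2(x + 2)^3

The characteristic polynomial factors as (x + 1)^2(x + 2)^3. The minimal polynomial is ∏(x - λ)^{k_λ} where k_λ is the size of the largest Jordan block at λ.

For λ = -2: rank(A + 2I) = 4, and the largest Jordan block has size 3 (the smallest k with rank((A + 2I)^k) = rank((A + 2I)^(k+1))).
For λ = -1: rank(A + I) = 4, and the largest Jordan block has size 2 (the smallest k with rank((A + I)^k) = rank((A + I)^(k+1))).

So m_A(x) = (x + 1)^2(x + 2)^3.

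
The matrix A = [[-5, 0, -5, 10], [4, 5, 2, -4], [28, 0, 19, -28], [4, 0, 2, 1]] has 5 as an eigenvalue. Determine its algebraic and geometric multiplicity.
algebraic multiplicity 4, geometric multiplicity 3

The characteristic polynomial is (x - 5)^4, so the factor x - 5 appears with exponent 4: the algebraic multiplicity is 4.

rank(A - 5I) = 1, so the eigenspace has dimension 4 - 1 = 3: the geometric multiplicity is 3.

Since 3 < 4, A is not diagonalizable.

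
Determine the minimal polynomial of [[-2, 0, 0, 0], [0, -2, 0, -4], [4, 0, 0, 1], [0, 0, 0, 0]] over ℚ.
m_A(x) = x^2(x + 2)

The characteristic polynomial factors as x^2(x + 2)^2. The minimal polynomial is ∏(x - λ)^{k_λ} where k_λ is the size of the largest Jordan block at λ.

For λ = -2: rank(A + 2I) = 2, and the largest Jordan block has size 1 (the smallest k with rank((A + 2I)^k) = rank((A + 2I)^(k+1))).
For λ = 0: rank(A) = 3, and the largest Jordan block has size 2 (the smallest k with rank(A^k) = rank(A^(k+1))).

So m_A(x) = x^2(x + 2).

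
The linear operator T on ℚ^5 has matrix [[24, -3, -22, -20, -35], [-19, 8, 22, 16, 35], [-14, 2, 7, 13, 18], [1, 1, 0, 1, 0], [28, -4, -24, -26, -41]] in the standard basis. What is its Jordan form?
The characteristic polynomial is det(xI - A) = (x - 3)^3(x + 5)^2, so the eigenvalues are -5 (algebraic multiplicity 2), 3 (algebraic multiplicity 3).

For λ = -5: rank(A + 5I) = 4, rank((A + 5I)^2) = 3. The eigenspace has dimension 5 - 4 = 1, so there is 1 Jordan block; the rank sequence gives block sizes [2].

For λ = 3: rank(A - 3I) = 4, rank((A - 3I)^2) = 3, rank((A - 3I)^3) = 2. The eigenspace has dimension 5 - 4 = 1, so there is 1 Jordan block; the rank sequence gives block sizes [3].

Assembling the blocks gives the Jordan form J above.

J = [[-5, 1, 0, 0, 0], [0, -5, 0, 0, 0], [0, 0, 3, 1, 0], [0, 0, 0, 3, 1], [0, 0, 0, 0, 3]]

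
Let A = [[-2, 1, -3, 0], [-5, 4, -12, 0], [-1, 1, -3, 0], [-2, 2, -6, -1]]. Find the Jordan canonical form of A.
J = [[-1, 0, 0, 0], [0, -1, 0, 0], [0, 0, 0, 1], [0, 0, 0, 0]]

The characteristic polynomial is det(xI - A) = x^2(x + 1)^2, so the eigenvalues are -1 (algebraic multiplicity 2), 0 (algebraic multiplicity 2).

For λ = -1: rank(A + I) = 2. The eigenspace has dimension 4 - 2 = 2, so there are 2 Jordan blocks; the rank sequence gives block sizes [1, 1].

For λ = 0: rank(A) = 3, rank(A^2) = 2. The eigenspace has dimension 4 - 3 = 1, so there is 1 Jordan block; the rank sequence gives block sizes [2].

Assembling the blocks gives the Jordan form J above.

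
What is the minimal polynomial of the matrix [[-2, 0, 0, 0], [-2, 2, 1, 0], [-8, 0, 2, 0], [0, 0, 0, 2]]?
The characteristic polynomial factors as (x - 2)^3(x + 2). The minimal polynomial is ∏(x - λ)^{k_λ} where k_λ is the size of the largest Jordan block at λ.

For λ = -2: rank(A + 2I) = 3, and the largest Jordan block has size 1 (the smallest k with rank((A + 2I)^k) = rank((A + 2I)^(k+1))).
For λ = 2: rank(A - 2I) = 2, and the largest Jordan block has size 2 (the smallest k with rank((A - 2I)^k) = rank((A - 2I)^(k+1))).

So m_A(x) = (x - 2)^2(x + 2).

m_A(x) = (x - 2)^2(x + 2)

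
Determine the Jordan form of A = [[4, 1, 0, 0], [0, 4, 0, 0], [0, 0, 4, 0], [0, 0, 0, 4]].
The characteristic polynomial is det(xI - A) = (x - 4)^4, so the eigenvalues are 4 (algebraic multiplicity 4).

For λ = 4: rank(A - 4I) = 1, rank((A - 4I)^2) = 0. The eigenspace has dimension 4 - 1 = 3, so there are 3 Jordan blocks; the rank sequence gives block sizes [2, 1, 1].

Assembling the blocks gives the Jordan form J above.

J = [[4, 1, 0, 0], [0, 4, 0, 0], [0, 0, 4, 0], [0, 0, 0, 4]]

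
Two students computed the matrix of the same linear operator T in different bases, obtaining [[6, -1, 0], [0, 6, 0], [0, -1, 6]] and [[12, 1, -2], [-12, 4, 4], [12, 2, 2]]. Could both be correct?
Yes.

Two matrices over a field are similar if and only if they have the same invariant factors.

Both A and B have characteristic polynomial (x - 6)^3 and minimal polynomial (x - 6)^2. Computing further, both have invariant factors x - 6, (x - 6)^2. Hence A and B are similar.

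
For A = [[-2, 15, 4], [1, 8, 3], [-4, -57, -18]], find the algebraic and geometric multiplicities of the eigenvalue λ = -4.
algebraic multiplicity 3, geometric multiplicity 1

The characteristic polynomial is (x + 4)^3, so the factor x + 4 appears with exponent 3: the algebraic multiplicity is 3.

rank(A + 4I) = 2, so the eigenspace has dimension 3 - 2 = 1: the geometric multiplicity is 1.

Since 1 < 3, A is not diagonalizable.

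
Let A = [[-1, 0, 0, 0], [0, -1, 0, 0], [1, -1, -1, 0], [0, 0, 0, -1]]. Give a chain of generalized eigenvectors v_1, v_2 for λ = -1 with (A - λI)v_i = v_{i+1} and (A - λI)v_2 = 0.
v_1 = [[4, 3, 2, -4]]^T, v_2 = [[0, 0, 1, 0]]^T

We seek v_1 ∈ ker((A + I)^2) \ ker(A + I), then set v_{i+1} = (A + I) v_i.

One such chain is v_1 = [[4, 3, 2, -4]]^T, v_2 = [[0, 0, 1, 0]]^T. Check: (A + I) v_2 = [[0, 0, 0, 0]]^T = 0.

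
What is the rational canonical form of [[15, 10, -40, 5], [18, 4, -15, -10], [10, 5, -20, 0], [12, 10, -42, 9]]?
The invariant factors of A (the non-unit diagonal entries of the Smith normal form of xI - A over ℚ[x]) are (x - 5)(x + 1), (x - 5)(x + 1), each dividing the next. The characteristic polynomial is their product, (x - 5)^2(x + 1)^2.

The rational canonical form is the block-diagonal matrix of companion matrices C(f_i):
R = [[0, 5, 0, 0], [1, 4, 0, 0], [0, 0, 0, 5], [0, 0, 1, 4]].

R = [[0, 5, 0, 0], [1, 4, 0, 0], [0, 0, 0, 5], [0, 0, 1, 4]]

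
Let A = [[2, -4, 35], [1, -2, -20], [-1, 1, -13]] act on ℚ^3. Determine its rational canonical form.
The invariant factors of A (the non-unit diagonal entries of the Smith normal form of xI - A over ℚ[x]) are (x + 3)(x + 5)^2, each dividing the next. The characteristic polynomial is their product, (x + 3)(x + 5)^2.

The rational canonical form is the block-diagonal matrix of companion matrices C(f_i):
R = [[0, 0, -75], [1, 0, -55], [0, 1, -13]].

R = [[0, 0, -75], [1, 0, -55], [0, 1, -13]]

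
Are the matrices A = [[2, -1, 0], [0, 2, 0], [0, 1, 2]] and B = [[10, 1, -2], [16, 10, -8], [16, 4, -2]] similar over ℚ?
No.

trace(A) = 6 but trace(B) = 18. The trace is a similarity invariant, so A and B are not similar.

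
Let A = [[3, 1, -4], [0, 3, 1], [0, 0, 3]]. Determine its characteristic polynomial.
xI - A = [[x - 3, -1, 4], [0, x - 3, -1], [0, 0, x - 3]].

Expanding det(xI - A) along the first row:
det(xI - A) = + (x - 3)·det([[x - 3, -1], [0, x - 3]]) - (-1)·det([[0, -1], [0, x - 3]]) + (4)·det([[0, x - 3], [0, 0]]).

Evaluating gives χ_A(x) = x^3 - 9x^2 + 27x - 27 = (x - 3)^3.

χ_A(x) = (x - 3)^3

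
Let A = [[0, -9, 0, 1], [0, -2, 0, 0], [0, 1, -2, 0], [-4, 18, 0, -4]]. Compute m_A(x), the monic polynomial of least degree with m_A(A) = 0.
m_A(x) = (x + 2)^2

The characteristic polynomial factors as (x + 2)^4. The minimal polynomial is ∏(x - λ)^{k_λ} where k_λ is the size of the largest Jordan block at λ.

For λ = -2: rank(A + 2I) = 2, and the largest Jordan block has size 2 (the smallest k with rank((A + 2I)^k) = rank((A + 2I)^(k+1))).

So m_A(x) = (x + 2)^2.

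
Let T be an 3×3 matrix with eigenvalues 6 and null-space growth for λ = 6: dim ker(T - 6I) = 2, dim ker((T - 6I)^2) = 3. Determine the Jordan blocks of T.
Jordan blocks: (6, 2), (6, 1)

λ = 6: successive nullity increments [2, 1] count blocks of size ≥ k; block sizes are [2, 1].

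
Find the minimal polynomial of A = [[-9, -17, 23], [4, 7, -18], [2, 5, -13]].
m_A(x) = (x + 5)^3

The characteristic polynomial factors as (x + 5)^3. The minimal polynomial is ∏(x - λ)^{k_λ} where k_λ is the size of the largest Jordan block at λ.

For λ = -5: rank(A + 5I) = 2, and the largest Jordan block has size 3 (the smallest k with rank((A + 5I)^k) = rank((A + 5I)^(k+1))).

So m_A(x) = (x + 5)^3.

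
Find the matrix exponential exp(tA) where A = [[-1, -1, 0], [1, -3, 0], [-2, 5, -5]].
A has Jordan form J = [[-5, 0, 0], [0, -2, 1], [0, 0, -2]] with A = PJP^{-1}, so e^{tA} = P e^{tJ} P^{-1}.

For a Jordan block J_k(λ), e^{tJ_k(λ)} = e^{λt} · (I + tN + t^2 N^2/2! + ... + t^{k-1} N^{k-1}/(k-1)!) where N is the nilpotent superdiagonal part.

Assembling the blocks and conjugating back gives the entries of e^{tA} as shown above.

e^{tA} = [[(t + 1)*e^{-2*t}, -t*e^{-2*t}, 0], [t*e^{-2*t}, (1 - t)*e^{-2*t}, 0], [((t - 1)*e^{3*t} + 1)*e^{-5*t}, ((2 - t)*e^{3*t} - 2)*e^{-5*t}, e^{-5*t}]]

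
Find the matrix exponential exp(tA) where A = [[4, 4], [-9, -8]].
e^{tA} = [[(6*t + 1)*e^{-2*t}, 4*t*e^{-2*t}], [-9*t*e^{-2*t}, (1 - 6*t)*e^{-2*t}]]

A has Jordan form J = [[-2, 1], [0, -2]] with A = PJP^{-1}, so e^{tA} = P e^{tJ} P^{-1}.

For a Jordan block J_k(λ), e^{tJ_k(λ)} = e^{λt} · (I + tN + t^2 N^2/2! + ... + t^{k-1} N^{k-1}/(k-1)!) where N is the nilpotent superdiagonal part.

Assembling the blocks and conjugating back gives the entries of e^{tA} as shown above.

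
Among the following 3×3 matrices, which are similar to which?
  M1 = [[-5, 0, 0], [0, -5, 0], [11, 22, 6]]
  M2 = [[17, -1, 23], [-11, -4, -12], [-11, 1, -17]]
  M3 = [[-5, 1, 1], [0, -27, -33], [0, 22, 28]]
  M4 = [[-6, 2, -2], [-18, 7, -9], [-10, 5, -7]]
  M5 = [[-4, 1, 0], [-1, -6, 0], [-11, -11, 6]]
3 classes: {M1}, {M2, M3, M5}, {M4}

Characteristic polynomials: χ_{M1} = (x - 6)(x + 5)^2, χ_{M2} = (x - 6)(x + 5)^2, χ_{M3} = (x - 6)(x + 5)^2, χ_{M4} = (x + 2)^3, χ_{M5} = (x - 6)(x + 5)^2.

{M1}: invariant factors x + 5, (x - 6)(x + 5).

{M2, M3, M5}: invariant factors (x - 6)(x + 5)^2.

{M4}: invariant factors x + 2, (x + 2)^2.

Matrices are similar if and only if their invariant-factor lists agree; the partition into similarity classes is {M1}, {M2, M3, M5}, {M4}.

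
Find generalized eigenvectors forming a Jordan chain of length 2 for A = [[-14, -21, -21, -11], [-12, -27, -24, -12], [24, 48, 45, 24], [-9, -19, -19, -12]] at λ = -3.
We seek v_1 ∈ ker((A + 3I)^2) \ ker(A + 3I), then set v_{i+1} = (A + 3I) v_i.

One such chain is v_1 = [[-1, -1, 2, -1]]^T, v_2 = [[1, 0, 0, -1]]^T. Check: (A + 3I) v_2 = [[0, 0, 0, 0]]^T = 0.

v_1 = [[-1, -1, 2, -1]]^T, v_2 = [[1, 0, 0, -1]]^T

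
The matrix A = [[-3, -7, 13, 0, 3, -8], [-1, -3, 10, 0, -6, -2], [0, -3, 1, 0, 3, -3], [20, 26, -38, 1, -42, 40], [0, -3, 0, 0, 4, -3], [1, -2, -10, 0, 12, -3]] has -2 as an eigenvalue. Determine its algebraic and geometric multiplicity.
The characteristic polynomial is (x - 1)^3(x + 2)^3, so the factor x + 2 appears with exponent 3: the algebraic multiplicity is 3.

rank(A + 2I) = 4, so the eigenspace has dimension 6 - 4 = 2: the geometric multiplicity is 2.

Since 2 < 3, A is not diagonalizable.

algebraic multiplicity 3, geometric multiplicity 2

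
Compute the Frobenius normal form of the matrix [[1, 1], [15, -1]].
R = [[0, 16], [1, 0]]

The invariant factors of A (the non-unit diagonal entries of the Smith normal form of xI - A over ℚ[x]) are (x - 4)(x + 4), each dividing the next. The characteristic polynomial is their product, (x - 4)(x + 4).

The rational canonical form is the block-diagonal matrix of companion matrices C(f_i):
R = [[0, 16], [1, 0]].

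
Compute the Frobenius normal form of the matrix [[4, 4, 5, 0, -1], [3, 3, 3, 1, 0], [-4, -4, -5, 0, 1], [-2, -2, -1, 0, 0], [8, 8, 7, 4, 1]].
The invariant factors of A (the non-unit diagonal entries of the Smith normal form of xI - A over ℚ[x]) are x, x^2(x - 2)(x - 1), each dividing the next. The characteristic polynomial is their product, x^3(x - 2)(x - 1).

The rational canonical form is the block-diagonal matrix of companion matrices C(f_i):
R = [[0, 0, 0, 0, 0], [0, 0, 0, 0, 0], [0, 1, 0, 0, 0], [0, 0, 1, 0, -2], [0, 0, 0, 1, 3]].

R = [[0, 0, 0, 0, 0], [0, 0, 0, 0, 0], [0, 1, 0, 0, 0], [0, 0, 1, 0, -2], [0, 0, 0, 1, 3]]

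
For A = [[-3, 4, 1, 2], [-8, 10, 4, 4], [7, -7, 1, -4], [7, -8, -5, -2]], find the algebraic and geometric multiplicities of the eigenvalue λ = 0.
The characteristic polynomial is x(x - 2)^3, so the factor x appears with exponent 1: the algebraic multiplicity is 1.

rank(A) = 3, so the eigenspace has dimension 4 - 3 = 1: the geometric multiplicity is 1.

algebraic multiplicity 1, geometric multiplicity 1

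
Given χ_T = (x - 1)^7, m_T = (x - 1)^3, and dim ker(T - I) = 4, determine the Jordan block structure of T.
λ = 1: algebraic multiplicity 7 (exponent in χ_T), largest block size 3 (exponent in m_T), 4 blocks (geometric multiplicity). These force block sizes [3, 2, 1, 1].

Jordan blocks: (1, 3), (1, 2), (1, 1), (1, 1)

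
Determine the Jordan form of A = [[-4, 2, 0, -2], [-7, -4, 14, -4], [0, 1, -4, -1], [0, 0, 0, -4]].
The characteristic polynomial is det(xI - A) = (x + 4)^4, so the eigenvalues are -4 (algebraic multiplicity 4).

For λ = -4: rank(A + 4I) = 2, rank((A + 4I)^2) = 1, rank((A + 4I)^3) = 0. The eigenspace has dimension 4 - 2 = 2, so there are 2 Jordan blocks; the rank sequence gives block sizes [3, 1].

Assembling the blocks gives the Jordan form J above.

J = [[-4, 1, 0, 0], [0, -4, 1, 0], [0, 0, -4, 0], [0, 0, 0, -4]]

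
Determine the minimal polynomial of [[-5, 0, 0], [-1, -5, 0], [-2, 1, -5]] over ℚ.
The characteristic polynomial factors as (x + 5)^3. The minimal polynomial is ∏(x - λ)^{k_λ} where k_λ is the size of the largest Jordan block at λ.

For λ = -5: rank(A + 5I) = 2, and the largest Jordan block has size 3 (the smallest k with rank((A + 5I)^k) = rank((A + 5I)^(k+1))).

So m_A(x) = (x + 5)^3.

m_A(x) = (x + 5)^3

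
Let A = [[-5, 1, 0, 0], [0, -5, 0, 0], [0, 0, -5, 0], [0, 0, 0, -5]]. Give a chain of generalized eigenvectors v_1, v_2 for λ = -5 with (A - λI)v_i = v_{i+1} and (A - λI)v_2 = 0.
We seek v_1 ∈ ker((A + 5I)^2) \ ker(A + 5I), then set v_{i+1} = (A + 5I) v_i.

One such chain is v_1 = [[-1, 1, -2, 0]]^T, v_2 = [[1, 0, 0, 0]]^T. Check: (A + 5I) v_2 = [[0, 0, 0, 0]]^T = 0.

v_1 = [[-1, 1, -2, 0]]^T, v_2 = [[1, 0, 0, 0]]^T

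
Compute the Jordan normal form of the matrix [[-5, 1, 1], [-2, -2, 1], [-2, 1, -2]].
J = [[-3, 1, 0], [0, -3, 0], [0, 0, -3]]

The characteristic polynomial is det(xI - A) = (x + 3)^3, so the eigenvalues are -3 (algebraic multiplicity 3).

For λ = -3: rank(A + 3I) = 1, rank((A + 3I)^2) = 0. The eigenspace has dimension 3 - 1 = 2, so there are 2 Jordan blocks; the rank sequence gives block sizes [2, 1].

Assembling the blocks gives the Jordan form J above.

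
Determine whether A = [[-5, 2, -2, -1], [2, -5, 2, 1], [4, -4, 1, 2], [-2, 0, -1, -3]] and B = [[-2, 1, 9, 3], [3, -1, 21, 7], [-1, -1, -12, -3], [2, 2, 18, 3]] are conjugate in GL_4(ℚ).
Two matrices over a field are similar if and only if they have the same invariant factors.

Both A and B have characteristic polynomial (x + 3)^4 and minimal polynomial (x + 3)^3. Computing further, both have invariant factors x + 3, (x + 3)^3. Hence A and B are similar.

Yes.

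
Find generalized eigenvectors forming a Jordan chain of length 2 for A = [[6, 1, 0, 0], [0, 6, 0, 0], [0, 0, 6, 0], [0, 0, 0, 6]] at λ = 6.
We seek v_1 ∈ ker((A - 6I)^2) \ ker(A - 6I), then set v_{i+1} = (A - 6I) v_i.

One such chain is v_1 = [[1, 1, 0, 2]]^T, v_2 = [[1, 0, 0, 0]]^T. Check: (A - 6I) v_2 = [[0, 0, 0, 0]]^T = 0.

v_1 = [[1, 1, 0, 2]]^T, v_2 = [[1, 0, 0, 0]]^T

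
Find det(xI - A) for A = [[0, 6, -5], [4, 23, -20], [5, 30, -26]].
xI - A = [[x, -6, 5], [-4, x - 23, 20], [-5, -30, x + 26]].

Expanding det(xI - A) along the first row:
det(xI - A) = + (x)·det([[x - 23, 20], [-30, x + 26]]) - (-6)·det([[-4, 20], [-5, x + 26]]) + (5)·det([[-4, x - 23], [-5, -30]]).

Evaluating gives χ_A(x) = x^3 + 3x^2 + 3x + 1 = (x + 1)^3.

χ_A(x) = (x + 1)^3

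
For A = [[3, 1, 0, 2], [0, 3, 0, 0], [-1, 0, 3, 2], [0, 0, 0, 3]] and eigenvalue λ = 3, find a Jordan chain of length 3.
We seek v_1 ∈ ker((A - 3I)^3) \ ker((A - 3I)^2), then set v_{i+1} = (A - 3I) v_i.

One such chain is v_1 = [[-1, 1, 1, 0]]^T, v_2 = [[1, 0, 1, 0]]^T, v_3 = [[0, 0, -1, 0]]^T. Check: (A - 3I) v_3 = [[0, 0, 0, 0]]^T = 0.

v_1 = [[-1, 1, 1, 0]]^T, v_2 = [[1, 0, 1, 0]]^T, v_3 = [[0, 0, -1, 0]]^T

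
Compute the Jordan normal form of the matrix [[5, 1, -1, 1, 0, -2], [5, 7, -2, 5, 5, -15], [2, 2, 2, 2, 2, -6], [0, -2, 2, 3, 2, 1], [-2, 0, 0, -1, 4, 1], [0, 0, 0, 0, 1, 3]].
J = [[4, 1, 0, 0, 0, 0], [0, 4, 1, 0, 0, 0], [0, 0, 4, 0, 0, 0], [0, 0, 0, 4, 1, 0], [0, 0, 0, 0, 4, 1], [0, 0, 0, 0, 0, 4]]

The characteristic polynomial is det(xI - A) = (x - 4)^6, so the eigenvalues are 4 (algebraic multiplicity 6).

For λ = 4: rank(A - 4I) = 4, rank((A - 4I)^2) = 2, rank((A - 4I)^3) = 0. The eigenspace has dimension 6 - 4 = 2, so there are 2 Jordan blocks; the rank sequence gives block sizes [3, 3].

Assembling the blocks gives the Jordan form J above.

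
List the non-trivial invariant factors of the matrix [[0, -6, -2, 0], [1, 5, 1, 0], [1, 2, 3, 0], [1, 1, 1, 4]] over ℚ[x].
The Jordan structure of A has elementary divisors (x - 2), (x - 3)^2, (x - 4). Arranging the block sizes at each eigenvalue in decreasing order and taking row products gives the invariant factors.

Invariant factors (smallest first, each dividing the next): (x - 4)(x - 3)^2(x - 2).

Check: the last factor (x - 4)(x - 3)^2(x - 2) is the minimal polynomial, and the product (x - 4)(x - 3)^2(x - 2) is the characteristic polynomial.

(x - 4)(x - 3)^2(x - 2)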